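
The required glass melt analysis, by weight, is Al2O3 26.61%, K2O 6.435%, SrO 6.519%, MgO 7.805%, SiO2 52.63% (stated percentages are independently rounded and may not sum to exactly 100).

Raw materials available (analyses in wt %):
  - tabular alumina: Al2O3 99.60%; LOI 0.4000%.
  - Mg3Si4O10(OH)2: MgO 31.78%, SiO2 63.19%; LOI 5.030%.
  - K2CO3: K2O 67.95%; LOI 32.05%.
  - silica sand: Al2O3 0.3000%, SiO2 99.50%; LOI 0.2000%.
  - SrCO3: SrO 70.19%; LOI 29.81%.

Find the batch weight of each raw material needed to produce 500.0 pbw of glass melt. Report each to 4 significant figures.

Batch per 500.0 pbw glass melt:
  tabular alumina: 133.0 pbw
  Mg3Si4O10(OH)2: 122.8 pbw
  K2CO3: 47.35 pbw
  silica sand: 186.5 pbw
  SrCO3: 46.44 pbw
Total batch = 536.1 pbw; LOI loss = 36.10 pbw; yield = 93.27%

Intermediates are displayed, rounded to four significant figures, alongside each step; all internal work holds full float precision in all steps; every reported number is rounded exactly once; derived quantities, including the yield, the totals, five oxide percentages, ignition loss, net glass mass, are rebuilt starting from the weights at 500.0 pbw of glass in full precision, as they appear in problem or answer.
The oxide mass targets at 500.0 pbw glass melt:
  Al2O3: 26.61% × 500.0 = 133.0 pbw
  K2O: 6.435% × 500.0 = 32.17 pbw
  SrO: 6.519% × 500.0 = 32.60 pbw
  MgO: 7.805% × 500.0 = 39.02 pbw
  SiO2: 52.63% × 500.0 = 263.2 pbw
Sums-versus-targets review per the reported batch figures, on the stated basis (summed amounts equal target values modulo rounding of the values):
  Al2O3: 133.0·0.9960 + 186.5·0.003000 = 133.0 pbw (target 133.0 pbw)
  K2O: 47.35·0.6795 = 32.17 pbw (target 32.17 pbw)
  SrO: 46.44·0.7019 = 32.60 pbw (target 32.60 pbw)
  MgO: 122.8·0.3178 = 39.03 pbw (target 39.02 pbw)
  SiO2: 122.8·0.6319 + 186.5·0.9950 = 263.2 pbw (target 263.2 pbw)
Glass-mass bookkeeping: Σ batch − LOI loss = 500.0 pbw (the targets, summed, come to 500.0 pbw; with the basis standing at 500.0 pbw — rounding explains the deltas).
Batch grand total — Σ batch = 536.1 pbw; the LOI term Σ batch·LOI equals 36.10 pbw; glass ÷ batch gives a yield of 93.27%.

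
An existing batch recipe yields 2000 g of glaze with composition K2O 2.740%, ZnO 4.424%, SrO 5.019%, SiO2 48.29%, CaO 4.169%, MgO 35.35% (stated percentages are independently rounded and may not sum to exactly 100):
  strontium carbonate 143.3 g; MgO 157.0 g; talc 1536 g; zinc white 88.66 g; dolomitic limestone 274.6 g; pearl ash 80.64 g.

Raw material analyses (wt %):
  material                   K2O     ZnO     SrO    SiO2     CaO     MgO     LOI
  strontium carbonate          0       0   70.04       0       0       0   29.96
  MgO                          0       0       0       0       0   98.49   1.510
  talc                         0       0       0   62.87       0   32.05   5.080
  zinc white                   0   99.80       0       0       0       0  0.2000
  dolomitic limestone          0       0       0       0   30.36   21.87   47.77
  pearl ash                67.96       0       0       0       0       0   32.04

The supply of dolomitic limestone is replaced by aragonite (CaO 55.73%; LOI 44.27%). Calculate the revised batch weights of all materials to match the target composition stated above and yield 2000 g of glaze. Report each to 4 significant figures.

Revised batch per 2000 g glaze:
  strontium carbonate: 143.3 g
  MgO: 217.9 g
  talc: 1536 g
  zinc white: 88.66 g
  aragonite: 149.6 g
  pearl ash: 80.64 g
Total batch = 2216 g; LOI loss = 216.5 g

Values along the way appear, rounded to 4 significant digits, when written out — each numeric step carries full precision at each step — each reported result includes exactly one rounding — all derived quantities, including the yield, totals, LOI, six oxide percentages, net glass mass, are recomputed starting from the weights at 2000 g of glass at full precision exactly as printed in either problem or answer.
The oxide mass targets at 2000 g glaze:
  K2O: 2.740% × 2000 = 54.80 g
  ZnO: 4.424% × 2000 = 88.48 g
  SrO: 5.019% × 2000 = 100.4 g
  SiO2: 48.29% × 2000 = 965.8 g
  CaO: 4.169% × 2000 = 83.38 g
  MgO: 35.35% × 2000 = 707.0 g
Per-oxide balance check applying the batch weights above, for the quoted basis mass (every target is met by its sum up to rounding of the answer):
  K2O: 80.64·0.6796 = 54.80 g (target 54.80 g)
  ZnO: 88.66·0.9980 = 88.48 g (target 88.48 g)
  SrO: 143.3·0.7004 = 100.4 g (target 100.4 g)
  SiO2: 1536·0.6287 = 965.7 g (target 965.8 g)
  CaO: 149.6·0.5573 = 83.37 g (target 83.38 g)
  MgO: 217.9·0.9849 + 1536·0.3205 = 706.9 g (target 707.0 g)
Glass-mass bookkeeping: net batch after ignition = 2000 g (summing oxide targets gives 2000 g; versus the stated basis of 2000 g — gaps are rounding artifacts).
Batch grand total — Σ batch = 2216 g; LOI removed, Σ of batch·LOI: 216.5 g; the yield ratio, glass ÷ batch: 90.23%.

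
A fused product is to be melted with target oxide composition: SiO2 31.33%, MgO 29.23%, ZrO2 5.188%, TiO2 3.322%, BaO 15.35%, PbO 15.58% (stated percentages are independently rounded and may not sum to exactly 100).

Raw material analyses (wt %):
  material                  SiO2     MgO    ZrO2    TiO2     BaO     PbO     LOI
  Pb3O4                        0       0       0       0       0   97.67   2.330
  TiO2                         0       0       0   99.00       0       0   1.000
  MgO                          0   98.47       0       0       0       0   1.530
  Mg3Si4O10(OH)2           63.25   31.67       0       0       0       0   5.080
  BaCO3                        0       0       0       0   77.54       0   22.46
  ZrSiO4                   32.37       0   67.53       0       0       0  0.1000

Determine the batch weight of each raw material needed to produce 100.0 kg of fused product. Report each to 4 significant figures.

Batch per 100.0 kg fused product:
  Pb3O4: 15.95 kg
  TiO2: 3.356 kg
  MgO: 15.02 kg
  Mg3Si4O10(OH)2: 45.60 kg
  BaCO3: 19.80 kg
  ZrSiO4: 7.683 kg
Total batch = 107.4 kg; LOI loss = 7.406 kg; yield = 93.10%

All internal work runs at exact precision in all steps. Mid-chain values are shown with 4-significant-figure rounding when written out — every reported figure carries a single rounding — the derived quantities (glass mass, six oxide percentages, ignition loss, yield, totals) are rebuilt in full float precision from the batch weights per 100.0 kg of glass as quoted within question or answer.
The oxide mass targets at 100.0 kg fused product:
  SiO2: 31.33% × 100.0 = 31.33 kg
  MgO: 29.23% × 100.0 = 29.23 kg
  ZrO2: 5.188% × 100.0 = 5.188 kg
  TiO2: 3.322% × 100.0 = 3.322 kg
  BaO: 15.35% × 100.0 = 15.35 kg
  PbO: 15.58% × 100.0 = 15.58 kg
Mass-balance tally per oxide working from each reported weight, against the basis in use (sums match the target masses inside rounding margins):
  SiO2: 45.60·0.6325 + 7.683·0.3237 = 31.33 kg (target 31.33 kg)
  MgO: 15.02·0.9847 + 45.60·0.3167 = 29.23 kg (target 29.23 kg)
  ZrO2: 7.683·0.6753 = 5.188 kg (target 5.188 kg)
  TiO2: 3.356·0.9900 = 3.322 kg (target 3.322 kg)
  BaO: 19.80·0.7754 = 15.35 kg (target 15.35 kg)
  PbO: 15.95·0.9767 = 15.58 kg (target 15.58 kg)
Glass-mass sanity pass: batch Σ − ignition loss = 100.0 kg (targets for the oxides total 100.0 kg; basis as stated: 100.0 kg — differing by rounding only).
Whole-batch sum: Σ batch = 107.4 kg; Σ batch·LOI gives LOI loss = 7.406 kg; as yield: glass ÷ batch → 93.10%.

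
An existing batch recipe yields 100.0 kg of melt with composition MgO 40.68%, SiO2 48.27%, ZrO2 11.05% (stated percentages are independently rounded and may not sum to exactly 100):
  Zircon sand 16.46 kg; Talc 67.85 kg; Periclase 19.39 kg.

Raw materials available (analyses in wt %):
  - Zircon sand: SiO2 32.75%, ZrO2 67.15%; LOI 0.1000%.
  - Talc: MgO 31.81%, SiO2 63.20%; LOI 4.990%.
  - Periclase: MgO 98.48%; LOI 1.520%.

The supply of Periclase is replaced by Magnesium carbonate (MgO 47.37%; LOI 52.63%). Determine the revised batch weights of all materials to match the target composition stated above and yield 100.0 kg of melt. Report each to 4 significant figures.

Revised batch per 100.0 kg melt:
  Zircon sand: 16.46 kg
  Talc: 67.85 kg
  Magnesium carbonate: 40.31 kg
Total batch = 124.6 kg; LOI loss = 24.62 kg

All internal work maintains full precision in all steps — working values are printed, with 4-significant-digit rounding, at each printed step — exactly one rounding is applied to every reported number. All derived quantities, which include ignition loss, three oxide percentages, yield, totals, net glass mass, are rebuilt at full precision, precisely as stated by the problem or the answer, starting from the weights per 100.0 kg of glass.
Oxide mass targets, per 100.0 kg melt:
  MgO: 40.68% × 100.0 = 40.68 kg
  SiO2: 48.27% × 100.0 = 48.27 kg
  ZrO2: 11.05% × 100.0 = 11.05 kg
Balance tally, oxide-wise, working from each reported weight, per the basis as stated (sums match the target masses modulo rounding of the values):
  MgO: 67.85·0.3181 + 40.31·0.4737 = 40.68 kg (target 40.68 kg)
  SiO2: 16.46·0.3275 + 67.85·0.6320 = 48.27 kg (target 48.27 kg)
  ZrO2: 16.46·0.6715 = 11.05 kg (target 11.05 kg)
Glass-mass bookkeeping: the batch minus its LOI: 100.0 kg (per-oxide target masses sum to 100.0 kg; the stated basis being 100.0 kg — gaps are rounding artifacts).
Whole-batch sum: Σ batch = 124.6 kg; loss to ignition Σ batch·LOI = 24.62 kg; the yield ratio, glass ÷ batch: 80.25%.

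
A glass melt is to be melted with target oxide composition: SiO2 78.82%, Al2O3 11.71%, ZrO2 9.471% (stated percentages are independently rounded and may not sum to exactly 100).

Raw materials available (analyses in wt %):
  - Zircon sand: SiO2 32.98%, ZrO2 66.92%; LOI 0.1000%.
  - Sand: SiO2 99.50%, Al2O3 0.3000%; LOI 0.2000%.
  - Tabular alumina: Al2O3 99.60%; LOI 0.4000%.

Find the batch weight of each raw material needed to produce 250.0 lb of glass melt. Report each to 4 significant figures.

All internal work maintains full precision end to end; values along the way are printed rounded off to 4 significant figures within the worked lines — every reported number is rounded exactly once — derived quantities, including LOI, net glass mass, the yield, totals, three oxide percentages, are computed from the weighed amounts at 250.0 lb of glass in full float precision, precisely as stated by the problem or answer text.
Per-oxide target masses for 250.0 lb glass melt:
  SiO2: 78.82% × 250.0 = 197.0 lb
  Al2O3: 11.71% × 250.0 = 29.28 lb
  ZrO2: 9.471% × 250.0 = 23.68 lb
A balance pass over the oxides, from the weights as reported, under the basis named above (target by target, the sums agree exact up to rounding of places):
  SiO2: 35.38·0.3298 + 186.3·0.9950 = 197.0 lb (target 197.0 lb)
  Al2O3: 186.3·0.003000 + 28.83·0.9960 = 29.27 lb (target 29.28 lb)
  ZrO2: 35.38·0.6692 = 23.68 lb (target 23.68 lb)
Auditing the glass mass value: whole batch net of LOI = 250.0 lb (oxide target masses add up to 250.0 lb; basis as stated: 250.0 lb — any gap is answer rounding).
Total batch = Σ batch = 250.5 lb; ignition loss, Σ(batch × LOI) = 0.5233 lb; the yield ratio, glass ÷ batch: 99.79%.

Batch per 250.0 lb glass melt:
  Zircon sand: 35.38 lb
  Sand: 186.3 lb
  Tabular alumina: 28.83 lb
Total batch = 250.5 lb; LOI loss = 0.5233 lb; yield = 99.79%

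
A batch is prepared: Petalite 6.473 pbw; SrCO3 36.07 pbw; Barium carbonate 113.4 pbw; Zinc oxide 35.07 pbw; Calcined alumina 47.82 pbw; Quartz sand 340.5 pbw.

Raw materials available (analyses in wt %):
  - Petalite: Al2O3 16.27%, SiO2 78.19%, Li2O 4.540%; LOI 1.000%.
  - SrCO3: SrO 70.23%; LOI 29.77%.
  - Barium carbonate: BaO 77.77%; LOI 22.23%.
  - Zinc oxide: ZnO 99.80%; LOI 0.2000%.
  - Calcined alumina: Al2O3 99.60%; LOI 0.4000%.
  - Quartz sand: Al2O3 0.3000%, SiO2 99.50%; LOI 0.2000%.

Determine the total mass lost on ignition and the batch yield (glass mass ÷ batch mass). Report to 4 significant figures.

Full precision is held all the way through. In-progress results appear rounded off to 4 significant figures at each printed step; exactly one rounding goes into each reported result. Derived quantities, which include the six compositions, yield, LOI, the totals, glass mass, are carried at full float precision, exactly as shown in problem or answer, from the batch weights per 542.4 pbw of glass.
LOI of each material in turn:
  Petalite: 6.473 × 0.01000 = 0.06473 pbw
  SrCO3: 36.07 × 0.2977 = 10.74 pbw
  Barium carbonate: 113.4 × 0.2223 = 25.21 pbw
  Zinc oxide: 35.07 × 0.002000 = 0.07014 pbw
  Calcined alumina: 47.82 × 0.004000 = 0.1913 pbw
  Quartz sand: 340.5 × 0.002000 = 0.6810 pbw
Total LOI = 36.95 pbw
Glass = batch − LOI = 579.3 − 36.95 = 542.4 pbw

LOI loss = 36.95 pbw; glass = 542.4 pbw; yield = 93.62%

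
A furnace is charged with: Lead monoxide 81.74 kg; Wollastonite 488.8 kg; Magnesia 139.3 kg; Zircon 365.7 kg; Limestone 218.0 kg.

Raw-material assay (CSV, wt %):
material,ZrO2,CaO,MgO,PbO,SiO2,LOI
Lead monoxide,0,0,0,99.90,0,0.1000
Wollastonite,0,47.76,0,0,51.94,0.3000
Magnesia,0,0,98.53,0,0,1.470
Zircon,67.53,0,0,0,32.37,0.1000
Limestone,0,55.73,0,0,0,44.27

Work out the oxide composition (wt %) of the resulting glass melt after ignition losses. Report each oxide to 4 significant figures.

Working values are rounded to four significant figures when quoted; every computation runs at exact precision throughout — each reported number sees exactly one rounding; the derived quantities (the totals, net glass mass, ignition loss, the yield, five oxide percentages) are computed at exact precision from the weighed amounts per 1193 kg of glass as they appear in the problem or the answer.
Oxide masses out of the charge:
  ZrO2: 365.7·0.6753 = 247.0 kg
  CaO: 488.8·0.4776 + 218.0·0.5573 = 354.9 kg
  MgO: 139.3·0.9853 = 137.3 kg
  PbO: 81.74·0.9990 = 81.66 kg
  SiO2: 488.8·0.5194 + 365.7·0.3237 = 372.3 kg
LOI: 81.74·0.001000 + 488.8·0.003000 + 139.3·0.01470 + 365.7·0.001000 + 218.0·0.4427 = 100.5 kg
Glass mass = batch − LOI = 1294 − 100.5 = 1193 kg (equal to the oxide-mass sum)
wt % = oxide mass / glass mass × 100

Glass mass = 1193 kg (batch 1294 − LOI 100.5).
Composition: ZrO2 20.70%, CaO 29.75%, MgO 11.50%, PbO 6.844%, SiO2 31.20%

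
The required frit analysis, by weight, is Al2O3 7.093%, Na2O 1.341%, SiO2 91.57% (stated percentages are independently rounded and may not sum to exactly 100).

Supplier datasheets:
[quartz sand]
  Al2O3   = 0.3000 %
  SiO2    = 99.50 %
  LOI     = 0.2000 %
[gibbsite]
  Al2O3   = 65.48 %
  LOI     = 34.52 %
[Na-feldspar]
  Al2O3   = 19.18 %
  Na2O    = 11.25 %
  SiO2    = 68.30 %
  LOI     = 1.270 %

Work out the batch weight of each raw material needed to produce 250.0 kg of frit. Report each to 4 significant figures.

The working math holds full float precision through every step. Working values are printed rounded to 4 significant figures across the worked steps. A single rounding finalizes each reported value; all derived quantities, which include LOI, glass mass, the totals, yield, three oxide percentages, are carried at full float precision, as set out in the question or the answer, using the weight values on 250.0 kg of glass.
Target oxide masses per 250.0 kg frit:
  Al2O3: 7.093% × 250.0 = 17.73 kg
  Na2O: 1.341% × 250.0 = 3.352 kg
  SiO2: 91.57% × 250.0 = 228.9 kg
A balance pass over the oxides, applying the batch weights above, on the stated basis (sum by sum, the targets are met inside rounding margins):
  Al2O3: 209.6·0.003000 + 17.39·0.6548 + 29.80·0.1918 = 17.73 kg (target 17.73 kg)
  Na2O: 29.80·0.1125 = 3.353 kg (target 3.352 kg)
  SiO2: 209.6·0.9950 + 29.80·0.6830 = 228.9 kg (target 228.9 kg)
The glass-mass cross-check: batch Σ − ignition loss = 250.0 kg (oxide target masses add up to 250.0 kg; versus the stated basis of 250.0 kg — a pure rounding effect).
Total batch = Σ batch = 256.8 kg; loss to ignition Σ batch·LOI = 6.801 kg; glass ÷ batch gives a yield of 97.35%.

Batch per 250.0 kg frit:
  quartz sand: 209.6 kg
  gibbsite: 17.39 kg
  Na-feldspar: 29.80 kg
Total batch = 256.8 kg; LOI loss = 6.801 kg; yield = 97.35%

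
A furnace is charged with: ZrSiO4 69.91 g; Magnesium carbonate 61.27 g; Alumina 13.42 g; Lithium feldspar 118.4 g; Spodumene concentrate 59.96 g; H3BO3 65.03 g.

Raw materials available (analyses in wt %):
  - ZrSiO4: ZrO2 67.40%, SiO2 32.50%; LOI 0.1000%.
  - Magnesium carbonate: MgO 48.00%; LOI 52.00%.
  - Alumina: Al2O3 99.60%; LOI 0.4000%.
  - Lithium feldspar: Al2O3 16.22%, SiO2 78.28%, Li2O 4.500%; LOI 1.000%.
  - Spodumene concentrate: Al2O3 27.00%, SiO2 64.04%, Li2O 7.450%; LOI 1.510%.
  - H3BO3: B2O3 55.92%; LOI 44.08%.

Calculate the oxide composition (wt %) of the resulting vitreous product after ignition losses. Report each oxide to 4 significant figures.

The working math maintains exact precision in every operation — mid-chain values appear rounded to four significant digits between the steps; each reported figure takes exactly one rounding — all derived quantities, which include the totals, ignition loss, yield, six oxide percentages, glass mass, are computed at full precision, exactly as printed in the question or the answer, using the weight values on 325.3 g of glass.
Oxide masses out of the charge:
  Al2O3: 13.42·0.9960 + 118.4·0.1622 + 59.96·0.2700 = 48.76 g
  B2O3: 65.03·0.5592 = 36.36 g
  ZrO2: 69.91·0.6740 = 47.12 g
  SiO2: 69.91·0.3250 + 118.4·0.7828 + 59.96·0.6404 = 153.8 g
  MgO: 61.27·0.4800 = 29.41 g
  Li2O: 118.4·0.04500 + 59.96·0.07450 = 9.795 g
LOI: 69.91·0.001000 + 61.27·0.5200 + 13.42·0.004000 + 118.4·0.01000 + 59.96·0.01510 + 65.03·0.4408 = 62.74 g
Glass mass = batch − LOI = 388.0 − 62.74 = 325.3 g (equal to the oxide-mass sum)
oxide / glass × 100 gives the wt %

Glass mass = 325.3 g (batch 388.0 − LOI 62.74).
Composition: Al2O3 14.99%, B2O3 11.18%, ZrO2 14.49%, SiO2 47.29%, MgO 9.042%, Li2O 3.012%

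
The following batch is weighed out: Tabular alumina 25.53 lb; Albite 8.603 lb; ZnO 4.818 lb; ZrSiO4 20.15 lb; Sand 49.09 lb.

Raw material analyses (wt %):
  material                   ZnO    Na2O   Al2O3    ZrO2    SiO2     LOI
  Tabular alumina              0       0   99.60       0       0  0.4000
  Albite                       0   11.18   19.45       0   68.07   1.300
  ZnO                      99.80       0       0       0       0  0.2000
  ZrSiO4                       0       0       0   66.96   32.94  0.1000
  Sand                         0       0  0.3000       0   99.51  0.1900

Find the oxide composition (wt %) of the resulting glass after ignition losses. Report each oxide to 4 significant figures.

Values along the way are displayed rounded to 4 significant digits. All internal work keeps exact precision end to end — exactly one rounding is applied to every reported figure. The derived quantities (five oxide percentages, glass mass, ignition loss, totals, the yield) are re-derived from the weighed amounts at 107.9 lb of glass in full precision, as given in question or answer.
Oxide-by-oxide delivered mass:
  ZnO: 4.818·0.9980 = 4.808 lb
  Na2O: 8.603·0.1118 = 0.9618 lb
  Al2O3: 25.53·0.9960 + 8.603·0.1945 + 49.09·0.003000 = 27.25 lb
  ZrO2: 20.15·0.6696 = 13.49 lb
  SiO2: 8.603·0.6807 + 20.15·0.3294 + 49.09·0.9951 = 61.34 lb
LOI: 25.53·0.004000 + 8.603·0.01300 + 4.818·0.002000 + 20.15·0.001000 + 49.09·0.001900 = 0.3370 lb
Glass mass = batch − LOI = 108.2 − 0.3370 = 107.9 lb (equal to the oxide-mass sum)
each oxide over glass, ×100, is wt %

Glass mass = 107.9 lb (batch 108.2 − LOI 0.3370).
Composition: ZnO 4.458%, Na2O 0.8918%, Al2O3 25.26%, ZrO2 12.51%, SiO2 56.88%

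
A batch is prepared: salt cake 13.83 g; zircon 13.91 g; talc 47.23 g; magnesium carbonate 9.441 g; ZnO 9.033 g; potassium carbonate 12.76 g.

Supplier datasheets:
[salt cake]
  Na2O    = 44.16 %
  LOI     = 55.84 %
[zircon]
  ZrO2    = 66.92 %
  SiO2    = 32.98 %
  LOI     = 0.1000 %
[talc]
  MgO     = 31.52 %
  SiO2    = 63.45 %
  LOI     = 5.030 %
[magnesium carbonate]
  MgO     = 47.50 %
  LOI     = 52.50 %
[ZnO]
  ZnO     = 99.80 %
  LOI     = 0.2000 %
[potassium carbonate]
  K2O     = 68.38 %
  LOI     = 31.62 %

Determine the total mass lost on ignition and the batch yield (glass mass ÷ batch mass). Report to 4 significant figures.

LOI loss = 19.12 g; glass = 87.08 g; yield = 82.00%

Every computation runs at full float precision in every operation; working values are printed, rounded to 4 significant digits, across the worked steps; every reported value takes a single rounding. All derived quantities (totals, LOI, the yield, the six compositions, net glass mass) are re-derived from the batch weights per 87.08 g of glass in exact precision exactly as shown in the problem or the answer.
Ignition loss by material:
  salt cake: 13.83 × 0.5584 = 7.723 g
  zircon: 13.91 × 0.001000 = 0.01391 g
  talc: 47.23 × 0.05030 = 2.376 g
  magnesium carbonate: 9.441 × 0.5250 = 4.957 g
  ZnO: 9.033 × 0.002000 = 0.01807 g
  potassium carbonate: 12.76 × 0.3162 = 4.035 g
Total LOI = 19.12 g
Glass = batch − LOI = 106.2 − 19.12 = 87.08 g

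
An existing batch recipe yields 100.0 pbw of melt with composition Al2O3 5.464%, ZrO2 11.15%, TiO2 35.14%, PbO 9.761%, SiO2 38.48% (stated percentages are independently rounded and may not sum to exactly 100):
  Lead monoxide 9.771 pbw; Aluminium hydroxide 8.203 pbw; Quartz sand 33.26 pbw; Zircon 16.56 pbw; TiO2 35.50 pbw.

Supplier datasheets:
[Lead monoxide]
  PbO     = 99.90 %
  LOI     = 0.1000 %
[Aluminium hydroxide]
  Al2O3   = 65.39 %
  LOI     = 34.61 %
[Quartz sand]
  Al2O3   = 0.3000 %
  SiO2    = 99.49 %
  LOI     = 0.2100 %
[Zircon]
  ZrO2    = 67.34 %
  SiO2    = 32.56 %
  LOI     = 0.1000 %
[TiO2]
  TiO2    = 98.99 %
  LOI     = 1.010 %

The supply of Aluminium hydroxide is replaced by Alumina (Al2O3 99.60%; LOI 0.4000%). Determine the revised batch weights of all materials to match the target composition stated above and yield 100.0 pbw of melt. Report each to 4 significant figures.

All internal work keeps full precision all the way through. The intermediate values are displayed rounded off to 4 significant digits at each printed step — every reported result takes just one rounding. The derived quantities, including LOI, the five compositions, the yield, glass mass, totals, are carried using the weight values for 100.0 pbw of glass at full float precision as set out in problem or answer.
The oxide mass targets at 100.0 pbw melt:
  Al2O3: 5.464% × 100.0 = 5.464 pbw
  ZrO2: 11.15% × 100.0 = 11.15 pbw
  TiO2: 35.14% × 100.0 = 35.14 pbw
  PbO: 9.761% × 100.0 = 9.761 pbw
  SiO2: 38.48% × 100.0 = 38.48 pbw
Checking each oxide sum on the weights just shown, per the basis as stated (sums match the target masses up to rounding of the answer):
  Al2O3: 5.386·0.9960 + 33.26·0.003000 = 5.464 pbw (target 5.464 pbw)
  ZrO2: 16.56·0.6734 = 11.15 pbw (target 11.15 pbw)
  TiO2: 35.50·0.9899 = 35.14 pbw (target 35.14 pbw)
  PbO: 9.771·0.9990 = 9.761 pbw (target 9.761 pbw)
  SiO2: 33.26·0.9949 + 16.56·0.3256 = 38.48 pbw (target 38.48 pbw)
Mass balance on the glass: batch Σ − ignition loss = 100.0 pbw (per-oxide target masses sum to 100.0 pbw; the stated basis being 100.0 pbw — deltas are rounding alone).
Total batch = Σ batch = 100.5 pbw; Σ batch·LOI gives LOI loss = 0.4763 pbw; as yield: glass ÷ batch → 99.53%.

Revised batch per 100.0 pbw melt:
  Lead monoxide: 9.771 pbw
  Alumina: 5.386 pbw
  Quartz sand: 33.26 pbw
  Zircon: 16.56 pbw
  TiO2: 35.50 pbw
Total batch = 100.5 pbw; LOI loss = 0.4763 pbw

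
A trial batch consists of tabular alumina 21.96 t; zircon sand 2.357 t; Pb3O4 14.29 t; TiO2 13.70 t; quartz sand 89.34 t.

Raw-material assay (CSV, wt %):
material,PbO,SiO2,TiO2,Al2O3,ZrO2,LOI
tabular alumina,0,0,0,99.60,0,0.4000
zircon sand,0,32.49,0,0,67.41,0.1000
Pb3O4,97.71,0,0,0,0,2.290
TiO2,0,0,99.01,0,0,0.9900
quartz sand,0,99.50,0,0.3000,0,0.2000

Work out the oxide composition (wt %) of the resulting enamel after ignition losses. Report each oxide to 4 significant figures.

Exact precision is held from start to finish — in-progress results are printed, rounded to 4 significant digits, at each printed step. A single rounding finalizes every reported number — derived quantities, which include yield, ignition loss, totals, net glass mass, the five compositions, are computed at full float precision, exactly as shown in the problem or answer text, from the weighed amounts per 140.9 t of glass.
Per-oxide mass from batch:
  PbO: 14.29·0.9771 = 13.96 t
  SiO2: 2.357·0.3249 + 89.34·0.9950 = 89.66 t
  TiO2: 13.70·0.9901 = 13.56 t
  Al2O3: 21.96·0.9960 + 89.34·0.003000 = 22.14 t
  ZrO2: 2.357·0.6741 = 1.589 t
LOI: 21.96·0.004000 + 2.357·0.001000 + 14.29·0.02290 + 13.70·0.009900 + 89.34·0.002000 = 0.7317 t
Glass mass = batch − LOI = 141.6 − 0.7317 = 140.9 t (consistent with Σ oxide mass)
each oxide over glass, ×100, is wt %

Glass mass = 140.9 t (batch 141.6 − LOI 0.7317).
Composition: PbO 9.909%, SiO2 63.63%, TiO2 9.626%, Al2O3 15.71%, ZrO2 1.128%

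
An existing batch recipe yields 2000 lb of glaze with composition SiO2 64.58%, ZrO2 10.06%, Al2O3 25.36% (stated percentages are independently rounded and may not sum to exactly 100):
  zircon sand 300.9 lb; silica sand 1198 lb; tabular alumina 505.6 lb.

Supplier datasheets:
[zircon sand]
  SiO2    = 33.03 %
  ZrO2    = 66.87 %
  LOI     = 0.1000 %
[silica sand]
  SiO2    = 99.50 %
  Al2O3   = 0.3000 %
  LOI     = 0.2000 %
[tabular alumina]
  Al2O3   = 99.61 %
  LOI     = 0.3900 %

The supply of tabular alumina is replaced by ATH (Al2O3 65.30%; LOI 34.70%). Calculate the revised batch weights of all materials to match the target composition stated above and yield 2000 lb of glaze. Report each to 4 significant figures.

Revised batch per 2000 lb glaze:
  zircon sand: 300.9 lb
  silica sand: 1198 lb
  ATH: 771.2 lb
Total batch = 2270 lb; LOI loss = 270.3 lb

In-progress results are shown, with 4-significant-figure rounding, across the worked steps; all arithmetic maintains exact precision from first step to last. Every reported value sees exactly one rounding — derived quantities are computed at full float precision (the totals, three oxide percentages, the yield, net glass mass, LOI) using the weight values at 2000 lb of glass, as given in the question or the answer.
Target masses of each oxide per 2000 lb glaze:
  SiO2: 64.58% × 2000 = 1292 lb
  ZrO2: 10.06% × 2000 = 201.2 lb
  Al2O3: 25.36% × 2000 = 507.2 lb
A balance pass over the oxides, with the batch weights as given, per the basis as stated (every target is met by its sum net of answer rounding effects):
  SiO2: 300.9·0.3303 + 1198·0.9950 = 1291 lb (target 1292 lb)
  ZrO2: 300.9·0.6687 = 201.2 lb (target 201.2 lb)
  Al2O3: 1198·0.003000 + 771.2·0.6530 = 507.2 lb (target 507.2 lb)
Auditing the glass mass value: Σ batch − LOI loss = 2000 lb (per-oxide target masses sum to 2000 lb; against the stated basis, 2000 lb — a pure rounding effect).
Total batch = Σ batch = 2270 lb; the LOI term Σ batch·LOI equals 270.3 lb; yield: glass divided by total = 88.09%.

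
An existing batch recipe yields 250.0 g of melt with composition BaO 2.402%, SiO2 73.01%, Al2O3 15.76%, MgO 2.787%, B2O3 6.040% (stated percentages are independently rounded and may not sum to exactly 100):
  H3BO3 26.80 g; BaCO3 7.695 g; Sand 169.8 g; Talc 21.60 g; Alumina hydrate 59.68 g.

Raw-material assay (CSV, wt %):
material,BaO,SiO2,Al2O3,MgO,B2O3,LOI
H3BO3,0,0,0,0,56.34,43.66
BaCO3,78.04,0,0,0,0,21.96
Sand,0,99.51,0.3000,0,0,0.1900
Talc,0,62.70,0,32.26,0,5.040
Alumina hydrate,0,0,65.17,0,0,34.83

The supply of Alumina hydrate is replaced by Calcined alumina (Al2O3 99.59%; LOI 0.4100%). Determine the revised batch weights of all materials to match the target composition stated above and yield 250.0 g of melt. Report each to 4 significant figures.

Revised batch per 250.0 g melt:
  H3BO3: 26.80 g
  BaCO3: 7.695 g
  Sand: 169.8 g
  Talc: 21.60 g
  Calcined alumina: 39.05 g
Total batch = 264.9 g; LOI loss = 14.96 g

Full float precision is carried throughout; working values are printed (rounded to four significant digits) within the worked lines; a single rounding produces each reported number; the derived quantities (net glass mass, yield, the five compositions, the totals, ignition loss) are computed starting from the weights at 250.0 g of glass at full float precision, as given in the problem or answer text.
Target masses of each oxide per 250.0 g melt:
  BaO: 2.402% × 250.0 = 6.005 g
  SiO2: 73.01% × 250.0 = 182.5 g
  Al2O3: 15.76% × 250.0 = 39.40 g
  MgO: 2.787% × 250.0 = 6.968 g
  B2O3: 6.040% × 250.0 = 15.10 g
Sums-versus-targets review using the reported weights, per the basis as stated (summed amounts equal target values inside rounding margins):
  BaO: 7.695·0.7804 = 6.005 g (target 6.005 g)
  SiO2: 169.8·0.9951 + 21.60·0.6270 = 182.5 g (target 182.5 g)
  Al2O3: 169.8·0.003000 + 39.05·0.9959 = 39.40 g (target 39.40 g)
  MgO: 21.60·0.3226 = 6.968 g (target 6.968 g)
  B2O3: 26.80·0.5634 = 15.10 g (target 15.10 g)
Glass mass check: total batch − LOI = 250.0 g (summing oxide targets gives 250.0 g; basis as stated: 250.0 g — any gap is answer rounding).
Total batch = Σ batch = 264.9 g; loss to ignition Σ batch·LOI = 14.96 g; as yield: glass ÷ batch → 94.35%.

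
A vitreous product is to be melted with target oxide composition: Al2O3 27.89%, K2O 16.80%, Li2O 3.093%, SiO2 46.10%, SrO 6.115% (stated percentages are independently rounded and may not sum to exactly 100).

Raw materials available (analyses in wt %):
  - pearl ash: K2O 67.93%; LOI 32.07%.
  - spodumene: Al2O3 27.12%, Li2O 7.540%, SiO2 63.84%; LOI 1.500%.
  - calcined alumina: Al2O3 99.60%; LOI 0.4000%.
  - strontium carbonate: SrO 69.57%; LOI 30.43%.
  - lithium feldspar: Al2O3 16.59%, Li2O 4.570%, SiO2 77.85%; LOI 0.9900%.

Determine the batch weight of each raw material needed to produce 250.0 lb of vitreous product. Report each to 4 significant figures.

Each numeric step holds full precision in every operation — working values are displayed rounded to 4 significant digits between the steps — each reported figure takes a single rounding — all derived quantities (five oxide percentages, ignition loss, net glass mass, yield, the totals) are rebuilt from the weighed amounts on 250.0 lb of glass at full precision, as written in the question or the answer.
The oxide mass targets at 250.0 lb vitreous product:
  Al2O3: 27.89% × 250.0 = 69.72 lb
  K2O: 16.80% × 250.0 = 42.00 lb
  Li2O: 3.093% × 250.0 = 7.732 lb
  SiO2: 46.10% × 250.0 = 115.2 lb
  SrO: 6.115% × 250.0 = 15.29 lb
Oxide-by-oxide audit on the weights just shown, at the basis given (sums match the target masses up to rounding of the answer):
  Al2O3: 25.50·0.2712 + 41.89·0.9960 + 127.1·0.1659 = 69.72 lb (target 69.72 lb)
  K2O: 61.83·0.6793 = 42.00 lb (target 42.00 lb)
  Li2O: 25.50·0.07540 + 127.1·0.04570 = 7.731 lb (target 7.732 lb)
  SiO2: 25.50·0.6384 + 127.1·0.7785 = 115.2 lb (target 115.2 lb)
  SrO: 21.97·0.6957 = 15.28 lb (target 15.29 lb)
Glass-mass sanity pass: total batch − LOI = 250.0 lb (the Σ of target masses is 250.0 lb; the stated basis being 250.0 lb — deltas are rounding alone).
Whole-batch sum: Σ batch = 278.3 lb; ignition loss, Σ(batch × LOI) = 28.32 lb; glass ÷ batch gives a yield of 89.82%.

Batch per 250.0 lb vitreous product:
  pearl ash: 61.83 lb
  spodumene: 25.50 lb
  calcined alumina: 41.89 lb
  strontium carbonate: 21.97 lb
  lithium feldspar: 127.1 lb
Total batch = 278.3 lb; LOI loss = 28.32 lb; yield = 89.82%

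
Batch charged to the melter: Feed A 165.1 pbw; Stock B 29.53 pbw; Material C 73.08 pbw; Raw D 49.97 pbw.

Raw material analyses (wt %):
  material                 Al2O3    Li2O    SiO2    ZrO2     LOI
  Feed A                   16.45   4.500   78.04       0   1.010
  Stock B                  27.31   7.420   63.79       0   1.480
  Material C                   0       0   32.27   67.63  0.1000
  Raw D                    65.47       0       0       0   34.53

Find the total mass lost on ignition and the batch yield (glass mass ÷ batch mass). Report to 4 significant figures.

LOI loss = 19.43 pbw; glass = 298.2 pbw; yield = 93.88%

Mid-chain values appear, with 4-significant-digit rounding, alongside each step — the whole derivation holds full float precision from start to finish — every reported result is rounded exactly once; the derived quantities are computed at full float precision (the four compositions, ignition loss, the yield, net glass mass, totals) from the weighed amounts per 298.2 pbw of glass, as they appear in the problem or the answer.
Loss on ignition, line by line:
  Feed A: 165.1 × 0.01010 = 1.668 pbw
  Stock B: 29.53 × 0.01480 = 0.4370 pbw
  Material C: 73.08 × 0.001000 = 0.07308 pbw
  Raw D: 49.97 × 0.3453 = 17.25 pbw
Total LOI = 19.43 pbw
Glass = batch − LOI = 317.7 − 19.43 = 298.2 pbw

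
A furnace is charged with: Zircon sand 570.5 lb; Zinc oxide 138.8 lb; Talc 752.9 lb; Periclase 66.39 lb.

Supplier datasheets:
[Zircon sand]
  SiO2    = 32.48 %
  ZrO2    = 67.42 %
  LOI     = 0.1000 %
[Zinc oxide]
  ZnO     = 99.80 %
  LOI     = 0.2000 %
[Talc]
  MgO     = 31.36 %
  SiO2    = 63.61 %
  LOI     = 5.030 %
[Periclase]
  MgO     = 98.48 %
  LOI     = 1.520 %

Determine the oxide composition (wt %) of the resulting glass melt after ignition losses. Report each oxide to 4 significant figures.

Glass mass = 1489 lb (batch 1529 − LOI 39.73).
Composition: MgO 20.25%, ZnO 9.304%, SiO2 44.61%, ZrO2 25.83%

The working math holds full float precision in every operation — values along the way appear with 4-significant-digit rounding at each printed step. Every reported number carries a single rounding; all derived quantities, including LOI, glass mass, the yield, the four compositions, the totals, are computed from the weighed amounts for 1489 lb of glass in exact precision exactly as printed in problem or answer.
Per-oxide mass from batch:
  MgO: 752.9·0.3136 + 66.39·0.9848 = 301.5 lb
  ZnO: 138.8·0.9980 = 138.5 lb
  SiO2: 570.5·0.3248 + 752.9·0.6361 = 664.2 lb
  ZrO2: 570.5·0.6742 = 384.6 lb
LOI: 570.5·0.001000 + 138.8·0.002000 + 752.9·0.05030 + 66.39·0.01520 = 39.73 lb
Glass = total batch minus LOI = 1529 − 39.73 = 1489 lb (consistent with Σ oxide mass)
wt % = oxide mass / glass mass × 100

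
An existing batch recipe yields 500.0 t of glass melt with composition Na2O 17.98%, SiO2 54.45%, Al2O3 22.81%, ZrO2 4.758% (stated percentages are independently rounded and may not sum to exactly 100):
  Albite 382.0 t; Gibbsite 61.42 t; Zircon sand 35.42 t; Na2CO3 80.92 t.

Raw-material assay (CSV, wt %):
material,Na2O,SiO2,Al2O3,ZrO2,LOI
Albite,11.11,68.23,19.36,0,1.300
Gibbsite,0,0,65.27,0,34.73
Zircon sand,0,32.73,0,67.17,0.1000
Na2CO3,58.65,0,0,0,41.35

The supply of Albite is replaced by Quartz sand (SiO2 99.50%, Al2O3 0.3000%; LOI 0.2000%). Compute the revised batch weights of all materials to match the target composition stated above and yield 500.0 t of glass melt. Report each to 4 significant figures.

In-progress results are shown, rounded to four significant figures, on the page. Exact precision is kept throughout. Every reported figure carries a single rounding. All derived quantities (LOI, yield, totals, the four compositions, net glass mass) are rebuilt starting from the weights for 500.0 t of glass in full float precision, exactly as printed in the problem or the answer.
Oxide mass targets, per 500.0 t glass melt:
  Na2O: 17.98% × 500.0 = 89.90 t
  SiO2: 54.45% × 500.0 = 272.2 t
  Al2O3: 22.81% × 500.0 = 114.0 t
  ZrO2: 4.758% × 500.0 = 23.79 t
Per-oxide balance check with the batch weights as given, on the stated basis (each sum matches its target mass exact up to rounding of places):
  Na2O: 153.3·0.5865 = 89.91 t (target 89.90 t)
  SiO2: 262.0·0.9950 + 35.42·0.3273 = 272.3 t (target 272.2 t)
  Al2O3: 262.0·0.003000 + 173.5·0.6527 = 114.0 t (target 114.0 t)
  ZrO2: 35.42·0.6717 = 23.79 t (target 23.79 t)
Consistency of the glass mass: total batch − LOI = 500.0 t (the targets, summed, come to 500.0 t; basis as stated: 500.0 t — a pure rounding effect).
Adding the batch up: Σ batch = 624.2 t; loss to ignition Σ batch·LOI = 124.2 t; glass ÷ batch gives a yield of 80.10%.

Revised batch per 500.0 t glass melt:
  Quartz sand: 262.0 t
  Gibbsite: 173.5 t
  Zircon sand: 35.42 t
  Na2CO3: 153.3 t
Total batch = 624.2 t; LOI loss = 124.2 t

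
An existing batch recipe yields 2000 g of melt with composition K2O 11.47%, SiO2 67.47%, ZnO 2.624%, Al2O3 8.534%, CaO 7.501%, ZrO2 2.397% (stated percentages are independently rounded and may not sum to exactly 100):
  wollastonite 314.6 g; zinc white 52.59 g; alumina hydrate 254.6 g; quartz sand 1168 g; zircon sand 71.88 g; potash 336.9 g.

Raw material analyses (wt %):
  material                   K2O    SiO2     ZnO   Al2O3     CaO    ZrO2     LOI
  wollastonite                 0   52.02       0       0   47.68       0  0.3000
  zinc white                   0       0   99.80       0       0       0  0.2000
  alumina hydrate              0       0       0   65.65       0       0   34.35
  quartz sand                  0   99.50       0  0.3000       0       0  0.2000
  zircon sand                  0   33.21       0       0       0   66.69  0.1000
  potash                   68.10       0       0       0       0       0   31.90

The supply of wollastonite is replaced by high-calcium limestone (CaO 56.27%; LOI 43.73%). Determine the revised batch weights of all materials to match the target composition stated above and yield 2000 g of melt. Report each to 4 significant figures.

Revised batch per 2000 g melt:
  high-calcium limestone: 266.6 g
  zinc white: 52.59 g
  alumina hydrate: 253.9 g
  quartz sand: 1332 g
  zircon sand: 71.88 g
  potash: 336.9 g
Total batch = 2314 g; LOI loss = 314.1 g

In-progress results are displayed rounded to 4 significant figures within the worked lines. Full float precision is kept through every step — a single rounding finalizes each reported result — the derived quantities are recomputed from the weighed amounts per 2000 g of glass at full float precision (LOI, six oxide percentages, yield, totals, net glass mass) as written in the question or the answer.
Target masses of each oxide per 2000 g melt:
  K2O: 11.47% × 2000 = 229.4 g
  SiO2: 67.47% × 2000 = 1349 g
  ZnO: 2.624% × 2000 = 52.48 g
  Al2O3: 8.534% × 2000 = 170.7 g
  CaO: 7.501% × 2000 = 150.0 g
  ZrO2: 2.397% × 2000 = 47.94 g
Balance tally, oxide-wise, from the weights as reported, on the stated basis (sum by sum, the targets are met given rounding of the digits):
  K2O: 336.9·0.6810 = 229.4 g (target 229.4 g)
  SiO2: 1332·0.9950 + 71.88·0.3321 = 1349 g (target 1349 g)
  ZnO: 52.59·0.9980 = 52.48 g (target 52.48 g)
  Al2O3: 253.9·0.6565 + 1332·0.003000 = 170.7 g (target 170.7 g)
  CaO: 266.6·0.5627 = 150.0 g (target 150.0 g)
  ZrO2: 71.88·0.6669 = 47.94 g (target 47.94 g)
Glass mass check: Σ batch − LOI loss = 2000 g (per-oxide target masses sum to 2000 g; stated basis 2000 g — a pure rounding effect).
Total batch = Σ batch = 2314 g; loss to ignition Σ batch·LOI = 314.1 g; yield = glass ÷ total batch = 86.42%.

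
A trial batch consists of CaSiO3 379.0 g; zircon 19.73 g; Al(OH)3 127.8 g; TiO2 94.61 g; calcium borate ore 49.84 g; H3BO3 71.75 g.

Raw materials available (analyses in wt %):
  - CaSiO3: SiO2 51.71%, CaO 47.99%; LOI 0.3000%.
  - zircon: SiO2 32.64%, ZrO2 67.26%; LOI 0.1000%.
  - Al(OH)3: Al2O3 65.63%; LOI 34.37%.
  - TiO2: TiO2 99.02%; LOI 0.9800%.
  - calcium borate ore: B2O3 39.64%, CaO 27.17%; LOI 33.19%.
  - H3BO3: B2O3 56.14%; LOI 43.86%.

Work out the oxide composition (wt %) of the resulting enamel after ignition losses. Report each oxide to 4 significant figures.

Glass mass = 648.7 g (batch 742.7 − LOI 94.02).
Composition: TiO2 14.44%, SiO2 31.20%, Al2O3 12.93%, B2O3 9.255%, CaO 30.12%, ZrO2 2.046%

The working math maintains exact precision from first step to last — mid-chain values are displayed, rounded to 4 significant figures, on the page; each reported value takes a single rounding — derived quantities (the yield, glass mass, the totals, LOI, six oxide percentages) are rebuilt from the weighed amounts per 648.7 g of glass at exact precision, as they appear in the problem or the answer.
Oxide-by-oxide delivered mass:
  TiO2: 94.61·0.9902 = 93.68 g
  SiO2: 379.0·0.5171 + 19.73·0.3264 = 202.4 g
  Al2O3: 127.8·0.6563 = 83.88 g
  B2O3: 49.84·0.3964 + 71.75·0.5614 = 60.04 g
  CaO: 379.0·0.4799 + 49.84·0.2717 = 195.4 g
  ZrO2: 19.73·0.6726 = 13.27 g
LOI: 379.0·0.003000 + 19.73·0.001000 + 127.8·0.3437 + 94.61·0.009800 + 49.84·0.3319 + 71.75·0.4386 = 94.02 g
Net of LOI, the glass mass = 742.7 − 94.02 = 648.7 g (equal to the oxide-mass sum)
wt % = 100 × oxide mass / glass mass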